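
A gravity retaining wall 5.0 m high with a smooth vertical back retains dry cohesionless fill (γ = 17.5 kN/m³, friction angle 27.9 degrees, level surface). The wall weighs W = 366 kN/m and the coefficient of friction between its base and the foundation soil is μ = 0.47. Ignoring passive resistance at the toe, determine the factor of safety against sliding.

K_a = tan²(45° − 27.9°/2) = 0.3625.
P_a = ½K_aγH² = 0.5×0.3625×17.5×5.0² = 79.29 kN/m, acting at H/3 = 1.667 m above the base.
FS_sliding = μW / P_a = 0.47×366 / 79.29 = 2.170.

2.17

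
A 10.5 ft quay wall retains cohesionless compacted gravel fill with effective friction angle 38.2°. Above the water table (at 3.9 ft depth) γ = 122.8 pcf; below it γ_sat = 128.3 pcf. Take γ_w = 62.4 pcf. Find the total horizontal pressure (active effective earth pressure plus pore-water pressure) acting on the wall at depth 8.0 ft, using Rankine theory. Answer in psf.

432 psf

K_a = (1 − sin φ)/(1 + sin φ) = 0.2358.
γ' = 128.3 − 62.4 = 65.90 pcf.
Effective vertical stress at 8.0 ft: σ'_v = 122.8×3.9 + 65.90×4.10 = 749.1 psf.
σ'_h = K_a σ'_v = 0.2358 × 749.1 = 176.6 psf; u = γ_w × 4.10 = 255.8 psf.
Total σ_h = 176.6 + 255.8 = 432.5 psf.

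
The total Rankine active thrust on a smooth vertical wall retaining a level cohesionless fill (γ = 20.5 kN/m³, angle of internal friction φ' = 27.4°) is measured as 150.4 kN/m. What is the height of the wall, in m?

K_a = 0.3697. P_a = ½ K_a γ H² ⇒ H = √(2P_a/(K_a γ)).
H = √(2×150.4/(0.3697×20.5)) = 6.300 m.

6.30 m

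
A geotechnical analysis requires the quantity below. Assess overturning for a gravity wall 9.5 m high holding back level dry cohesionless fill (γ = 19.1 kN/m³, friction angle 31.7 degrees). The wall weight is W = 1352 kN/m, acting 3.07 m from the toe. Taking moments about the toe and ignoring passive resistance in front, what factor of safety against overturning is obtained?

K_a = tan²(45° − 31.7°/2) = 0.3111.
P_a = ½K_aγH² = 0.5×0.3111×19.1×9.5² = 268.1 kN/m, acting at H/3 = 3.167 m above the base.
Overturning moment M_o = P_a × H/3 = 268.1 × 3.167 = 849.0.
Resisting moment M_r = W × 3.07 = 1352 × 3.07 = 4151.
FS_overturning = M_r/M_o = 4151/849.0 = 4.889.

4.89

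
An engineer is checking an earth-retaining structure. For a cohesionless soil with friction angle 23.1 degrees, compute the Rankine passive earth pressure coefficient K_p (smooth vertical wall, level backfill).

K_p = (1 + sin φ)/(1 − sin φ) = tan²(45° + 23.1°/2) = 2.291.

2.29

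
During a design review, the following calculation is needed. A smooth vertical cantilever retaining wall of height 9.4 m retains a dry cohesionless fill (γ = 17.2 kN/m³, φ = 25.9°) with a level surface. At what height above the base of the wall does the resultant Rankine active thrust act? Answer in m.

K_a = 0.3920.
The pressure distribution is triangular, so the resultant acts at H/3 above the base = 9.4/3 = 3.133 m.

3.13 m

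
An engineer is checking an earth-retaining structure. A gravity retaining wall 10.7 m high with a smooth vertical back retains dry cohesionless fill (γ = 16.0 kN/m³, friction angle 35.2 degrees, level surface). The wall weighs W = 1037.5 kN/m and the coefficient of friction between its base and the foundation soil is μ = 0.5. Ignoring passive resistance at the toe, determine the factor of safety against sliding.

2.11

K_a = tan²(45° − 35.2°/2) = 0.2687.
P_a = ½K_aγH² = 0.5×0.2687×16.0×10.7² = 246.1 kN/m, acting at H/3 = 3.567 m above the base.
FS_sliding = μW / P_a = 0.5×1037.5 / 246.1 = 2.108.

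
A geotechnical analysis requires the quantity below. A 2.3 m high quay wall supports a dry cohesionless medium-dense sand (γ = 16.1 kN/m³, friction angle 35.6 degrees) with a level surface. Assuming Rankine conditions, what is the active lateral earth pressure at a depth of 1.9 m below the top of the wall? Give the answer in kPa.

8.08 kPa

K_a = (1 − sin φ)/(1 + sin φ) = 0.2641.
σ_h = K_a γ z = 0.2641 × 16.1 × 1.9 = 8.080 kPa.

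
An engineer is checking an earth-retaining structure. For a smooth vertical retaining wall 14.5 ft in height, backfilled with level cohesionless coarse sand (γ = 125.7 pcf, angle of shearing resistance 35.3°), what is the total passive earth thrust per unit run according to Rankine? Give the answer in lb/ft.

49400 lb/ft

K_p = tan²(45° + φ/2) = 3.738.
P_p = ½ K_p γ H² = 0.5 × 3.738 × 125.7 × 14.5² = 49390 lb/ft.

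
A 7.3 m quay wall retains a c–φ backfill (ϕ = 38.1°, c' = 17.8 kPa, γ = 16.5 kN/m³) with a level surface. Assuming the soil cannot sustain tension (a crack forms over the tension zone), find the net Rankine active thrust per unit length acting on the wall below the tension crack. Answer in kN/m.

K_a = 0.2368; √K_a = 0.4867.
Tension-crack depth z_c = 2c/(γ√K_a) = 2×17.8/(16.5×0.4867) = 4.434 m.
σ_a at base = K_a γ H − 2c√K_a = 0.2368×16.5×7.3 − 2×17.8×0.4867 = 11.20 kPa.
P_a = ½ × 11.20 × (H − z_c) = 0.5×11.20×2.866 = 16.05 kN/m.

16.1 kN/m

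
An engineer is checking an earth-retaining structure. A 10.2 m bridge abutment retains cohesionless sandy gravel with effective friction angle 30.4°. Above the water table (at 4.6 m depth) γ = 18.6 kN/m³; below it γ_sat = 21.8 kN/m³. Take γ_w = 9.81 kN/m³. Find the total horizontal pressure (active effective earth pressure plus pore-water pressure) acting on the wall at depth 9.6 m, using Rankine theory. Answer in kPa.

K_a = (1 − sin φ)/(1 + sin φ) = 0.3280.
γ' = 21.8 − 9.81 = 11.99 kN/m³.
Effective vertical stress at 9.6 m: σ'_v = 18.6×4.6 + 11.99×5.00 = 145.5 kPa.
σ'_h = K_a σ'_v = 0.3280 × 145.5 = 47.73 kPa; u = γ_w × 5.00 = 49.05 kPa.
Total σ_h = 47.73 + 49.05 = 96.78 kPa.

96.8 kPa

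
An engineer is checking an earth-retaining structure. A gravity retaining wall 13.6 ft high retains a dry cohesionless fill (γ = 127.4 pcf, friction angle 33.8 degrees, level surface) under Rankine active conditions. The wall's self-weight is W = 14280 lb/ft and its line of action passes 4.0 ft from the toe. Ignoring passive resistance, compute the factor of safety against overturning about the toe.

3.75

K_a = tan²(45° − 33.8°/2) = 0.2851.
P_a = ½K_aγH² = 0.5×0.2851×127.4×13.6² = 3359 lb/ft, acting at H/3 = 4.533 ft above the base.
Overturning moment M_o = P_a × H/3 = 3359 × 4.533 = 15230.
Resisting moment M_r = W × 4.0 = 14280 × 4.0 = 57120.
FS_overturning = M_r/M_o = 57120/15230 = 3.751.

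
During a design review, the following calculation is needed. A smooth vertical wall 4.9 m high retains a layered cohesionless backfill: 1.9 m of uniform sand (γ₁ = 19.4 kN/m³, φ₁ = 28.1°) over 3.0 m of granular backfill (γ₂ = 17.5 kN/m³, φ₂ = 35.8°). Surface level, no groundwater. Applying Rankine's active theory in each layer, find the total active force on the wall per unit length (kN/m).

K_a1 = tan²(45°−28.1°/2) = 0.3596; K_a2 = tan²(45°−35.8°/2) = 0.2619.
Layer 1: σ at base = K_a1 γ₁ h₁ = 13.26 kPa; P₁ = ½×13.26×1.9 = 12.59.
Layer 2: σ_v at top = γ₁h₁ = 36.86; σ_h top = K_a2×36.86 = 9.652; σ_h base = K_a2×(36.86+17.5×3.0) = 23.40.
P₂ = ½(9.652+23.40)×3.0 = 49.58. Total P_a = 12.59+49.58 = 62.17 kN/m.

62.2 kN/m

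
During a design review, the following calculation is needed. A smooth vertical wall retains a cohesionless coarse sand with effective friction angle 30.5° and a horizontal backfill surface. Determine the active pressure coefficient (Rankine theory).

K_a = (1 − sin φ)/(1 + sin φ) = (1 − sin 30.5°)/(1 + sin 30.5°) = 0.3267.

0.327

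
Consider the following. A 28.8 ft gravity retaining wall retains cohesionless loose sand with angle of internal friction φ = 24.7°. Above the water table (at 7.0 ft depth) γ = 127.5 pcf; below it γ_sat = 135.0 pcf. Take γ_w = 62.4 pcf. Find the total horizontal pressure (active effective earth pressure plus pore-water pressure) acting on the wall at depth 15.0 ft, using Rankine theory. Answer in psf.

K_a = (1 − sin φ)/(1 + sin φ) = 0.4106.
γ' = 135.0 − 62.4 = 72.60 pcf.
Effective vertical stress at 15.0 ft: σ'_v = 127.5×7.0 + 72.60×8.00 = 1473 psf.
σ'_h = K_a σ'_v = 0.4106 × 1473 = 604.9 psf; u = γ_w × 8.00 = 499.2 psf.
Total σ_h = 604.9 + 499.2 = 1104 psf.

1100 psf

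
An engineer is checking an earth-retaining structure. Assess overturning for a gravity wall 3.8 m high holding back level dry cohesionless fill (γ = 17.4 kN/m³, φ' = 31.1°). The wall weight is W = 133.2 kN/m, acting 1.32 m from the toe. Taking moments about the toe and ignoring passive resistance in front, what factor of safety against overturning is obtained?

3.47

K_a = tan²(45° − 31.1°/2) = 0.3188.
P_a = ½K_aγH² = 0.5×0.3188×17.4×3.8² = 40.05 kN/m, acting at H/3 = 1.267 m above the base.
Overturning moment M_o = P_a × H/3 = 40.05 × 1.267 = 50.73.
Resisting moment M_r = W × 1.32 = 133.2 × 1.32 = 175.8.
FS_overturning = M_r/M_o = 175.8/50.73 = 3.466.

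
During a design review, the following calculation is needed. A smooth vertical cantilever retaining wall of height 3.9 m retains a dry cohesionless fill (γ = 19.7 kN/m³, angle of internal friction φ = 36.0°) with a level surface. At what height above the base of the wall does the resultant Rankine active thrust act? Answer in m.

1.30 m

K_a = 0.2596.
The pressure distribution is triangular, so the resultant acts at H/3 above the base = 3.9/3 = 1.300 m.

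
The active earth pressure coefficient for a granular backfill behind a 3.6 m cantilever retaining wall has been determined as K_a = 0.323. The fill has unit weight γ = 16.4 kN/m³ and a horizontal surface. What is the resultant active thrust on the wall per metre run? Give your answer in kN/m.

P = ½ K_a γ H² = 0.5 × 0.323 × 16.4 × 3.6² = 34.33 kN/m.

34.3 kN/m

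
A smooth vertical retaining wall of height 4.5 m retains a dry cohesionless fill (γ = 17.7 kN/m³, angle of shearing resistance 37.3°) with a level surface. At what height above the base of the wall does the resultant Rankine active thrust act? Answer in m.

K_a = 0.2453.
The pressure distribution is triangular, so the resultant acts at H/3 above the base = 4.5/3 = 1.500 m.

1.50 m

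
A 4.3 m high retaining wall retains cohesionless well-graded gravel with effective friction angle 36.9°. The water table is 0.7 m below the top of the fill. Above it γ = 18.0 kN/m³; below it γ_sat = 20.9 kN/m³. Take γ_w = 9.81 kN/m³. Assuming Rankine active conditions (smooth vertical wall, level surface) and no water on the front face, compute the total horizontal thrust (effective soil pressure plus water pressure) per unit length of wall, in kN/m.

K_a = tan²(45° − φ/2) = 0.2497.
γ' = 20.9 − 9.81 = 11.09 kN/m³. Depth below WT = 3.6 m.
σ'_h at WT = K_a γ d_w = 3.146 kPa; at base = 3.146 + K_a γ' × 3.6 = 13.11 kPa.
P₁ (0–0.7 m) = ½×3.146×0.7 = 1.101. P₂ (0.7–4.3 m) = ½(3.146+13.11)×3.6 = 29.27.
P_w = ½ γ_w h₂² = 0.5×9.81×3.6² = 63.57. Total = 1.101+29.27+63.57 = 93.94 kN/m.

93.9 kN/m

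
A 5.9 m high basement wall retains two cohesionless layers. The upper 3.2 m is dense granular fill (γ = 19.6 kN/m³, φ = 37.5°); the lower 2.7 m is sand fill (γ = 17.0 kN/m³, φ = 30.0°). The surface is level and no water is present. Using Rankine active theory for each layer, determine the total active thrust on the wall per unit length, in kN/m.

K_a1 = tan²(45°−37.5°/2) = 0.2432; K_a2 = tan²(45°−30.0°/2) = 0.3333.
Layer 1: σ at base = K_a1 γ₁ h₁ = 15.25 kPa; P₁ = ½×15.25×3.2 = 24.40.
Layer 2: σ_v at top = γ₁h₁ = 62.72; σ_h top = K_a2×62.72 = 20.91; σ_h base = K_a2×(62.72+17.0×2.7) = 36.21.
P₂ = ½(20.91+36.21)×2.7 = 77.10. Total P_a = 24.40+77.10 = 101.5 kN/m.

102 kN/m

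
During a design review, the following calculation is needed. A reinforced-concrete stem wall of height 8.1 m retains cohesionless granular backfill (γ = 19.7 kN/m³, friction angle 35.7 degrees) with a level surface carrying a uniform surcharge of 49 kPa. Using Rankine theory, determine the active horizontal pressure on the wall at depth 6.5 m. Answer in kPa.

46.6 kPa

K_a = (1 − sin φ)/(1 + sin φ) = 0.2630.
σ_v = γz + q = 19.7 × 6.5 + 49 = 177.0 kPa.
σ_h = K_a σ_v = 0.2630 × 177.0 = 46.56 kPa.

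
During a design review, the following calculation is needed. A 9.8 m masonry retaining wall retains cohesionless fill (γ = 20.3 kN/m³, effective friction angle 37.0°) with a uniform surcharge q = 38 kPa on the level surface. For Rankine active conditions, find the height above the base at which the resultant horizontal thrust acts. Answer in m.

K_a = 0.2486.
Triangular part P₁ = ½K_aγH² = 242.3 at H/3 = 3.267 m; rectangular part P₂ = K_a q H = 92.57 at H/2 = 4.900 m.
ȳ = (P₁·3.267 + P₂·4.900)/(P₁+P₂) = 3.718 m.

3.72 m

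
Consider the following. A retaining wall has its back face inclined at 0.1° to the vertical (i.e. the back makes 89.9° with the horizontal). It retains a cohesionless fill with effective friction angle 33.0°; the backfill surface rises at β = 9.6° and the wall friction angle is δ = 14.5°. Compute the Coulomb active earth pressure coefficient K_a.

K_a = sin²(α+φ) / [sin²α · sin(α−δ) · (1 + √{sin(φ+δ)sin(φ−β) / (sin(α−δ)sin(α+β))})²].
With α = 89.9°, φ = 33.0°, δ = 14.5°, β = 9.6°: K_a = 0.3017.

0.302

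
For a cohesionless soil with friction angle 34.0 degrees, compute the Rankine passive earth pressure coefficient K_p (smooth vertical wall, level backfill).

K_p = (1 + sin φ)/(1 − sin φ) = tan²(45° + 34.0°/2) = 3.537.

3.54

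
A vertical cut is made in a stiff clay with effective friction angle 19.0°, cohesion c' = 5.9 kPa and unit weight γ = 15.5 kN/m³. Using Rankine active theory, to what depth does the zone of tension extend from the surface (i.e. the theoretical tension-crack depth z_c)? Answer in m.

1.07 m

K_a = tan²(45° − 19.0°/2) = 0.5088; √K_a = 0.7133.
The active pressure is zero where K_a γ z = 2c√K_a, so z_c = 2c/(γ√K_a) = 2×5.9/(15.5×0.7133) = 1.067 m.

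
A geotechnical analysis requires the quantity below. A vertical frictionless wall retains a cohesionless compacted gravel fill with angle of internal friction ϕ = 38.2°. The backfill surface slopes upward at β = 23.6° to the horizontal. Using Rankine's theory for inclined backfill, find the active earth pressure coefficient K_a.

0.294

K_a = cos β · (cos β − √(cos²β − cos²φ)) / (cos β + √(cos²β − cos²φ)).
cos β = 0.9164, cos φ = 0.7859, √(cos²β − cos²φ) = 0.4713.
K_a = 0.9164 × (0.9164 − 0.4713)/(0.9164 + 0.4713) = 0.2939.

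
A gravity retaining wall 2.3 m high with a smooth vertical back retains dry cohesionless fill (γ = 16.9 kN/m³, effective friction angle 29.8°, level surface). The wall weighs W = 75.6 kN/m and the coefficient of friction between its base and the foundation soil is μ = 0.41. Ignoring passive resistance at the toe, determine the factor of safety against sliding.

K_a = tan²(45° − 29.8°/2) = 0.3360.
P_a = ½K_aγH² = 0.5×0.3360×16.9×2.3² = 15.02 kN/m, acting at H/3 = 0.7667 m above the base.
FS_sliding = μW / P_a = 0.41×75.6 / 15.02 = 2.064.

2.06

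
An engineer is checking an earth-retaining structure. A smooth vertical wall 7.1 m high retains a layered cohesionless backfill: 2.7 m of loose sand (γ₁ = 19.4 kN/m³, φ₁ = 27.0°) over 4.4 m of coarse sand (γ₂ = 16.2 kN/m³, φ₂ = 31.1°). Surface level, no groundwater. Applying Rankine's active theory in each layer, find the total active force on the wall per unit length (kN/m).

K_a1 = tan²(45°−27.0°/2) = 0.3755; K_a2 = tan²(45°−31.1°/2) = 0.3188.
Layer 1: σ at base = K_a1 γ₁ h₁ = 19.67 kPa; P₁ = ½×19.67×2.7 = 26.55.
Layer 2: σ_v at top = γ₁h₁ = 52.38; σ_h top = K_a2×52.38 = 16.70; σ_h base = K_a2×(52.38+16.2×4.4) = 39.42.
P₂ = ½(16.70+39.42)×4.4 = 123.5. Total P_a = 26.55+123.5 = 150.0 kN/m.

150 kN/m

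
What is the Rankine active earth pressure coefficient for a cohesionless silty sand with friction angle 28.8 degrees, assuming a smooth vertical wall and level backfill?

K_a = (1 − sin φ)/(1 + sin φ) = (1 − sin 28.8°)/(1 + sin 28.8°) = 0.3498.

0.350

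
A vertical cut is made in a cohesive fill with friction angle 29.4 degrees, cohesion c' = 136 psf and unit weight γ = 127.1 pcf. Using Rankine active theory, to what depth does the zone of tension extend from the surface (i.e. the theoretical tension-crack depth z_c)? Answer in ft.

3.66 ft

K_a = tan²(45° − 29.4°/2) = 0.3415; √K_a = 0.5844.
The active pressure is zero where K_a γ z = 2c√K_a, so z_c = 2c/(γ√K_a) = 2×136/(127.1×0.5844) = 3.662 ft.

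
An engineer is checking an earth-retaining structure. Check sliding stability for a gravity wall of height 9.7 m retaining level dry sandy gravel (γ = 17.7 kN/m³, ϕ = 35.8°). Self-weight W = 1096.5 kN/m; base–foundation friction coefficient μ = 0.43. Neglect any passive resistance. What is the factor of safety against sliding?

K_a = tan²(45° − 35.8°/2) = 0.2619.
P_a = ½K_aγH² = 0.5×0.2619×17.7×9.7² = 218.1 kN/m, acting at H/3 = 3.233 m above the base.
FS_sliding = μW / P_a = 0.43×1096.5 / 218.1 = 2.162.

2.16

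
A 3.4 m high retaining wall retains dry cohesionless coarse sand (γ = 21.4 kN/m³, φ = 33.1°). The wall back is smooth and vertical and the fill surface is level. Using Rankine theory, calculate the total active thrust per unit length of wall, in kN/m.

K_a = tan²(45° − φ/2) = 0.2936.
P_a = ½ K_a γ H² = 0.5 × 0.2936 × 21.4 × 3.4² = 36.31 kN/m.

36.3 kN/m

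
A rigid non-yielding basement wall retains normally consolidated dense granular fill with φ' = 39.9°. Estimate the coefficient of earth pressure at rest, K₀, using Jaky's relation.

0.359

K₀ = 1 − sin φ' = 1 − sin 39.9° = 0.3586.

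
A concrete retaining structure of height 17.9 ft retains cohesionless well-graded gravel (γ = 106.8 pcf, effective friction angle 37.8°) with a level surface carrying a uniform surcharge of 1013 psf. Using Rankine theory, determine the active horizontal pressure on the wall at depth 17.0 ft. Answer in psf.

K_a = (1 − sin φ)/(1 + sin φ) = 0.2400.
σ_v = γz + q = 106.8 × 17.0 + 1013 = 2829 psf.
σ_h = K_a σ_v = 0.2400 × 2829 = 678.9 psf.

679 psf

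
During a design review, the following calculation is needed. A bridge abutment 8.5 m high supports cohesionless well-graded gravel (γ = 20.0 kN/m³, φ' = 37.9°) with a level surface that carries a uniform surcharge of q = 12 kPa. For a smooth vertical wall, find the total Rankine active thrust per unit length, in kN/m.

K_a = tan²(45° − φ/2) = 0.2389.
Soil triangle: ½ K_a γ H² = 0.5×0.2389×20.0×8.5² = 172.6 kN/m.
Surcharge rectangle: K_a q H = 0.2389×12×8.5 = 24.37 kN/m.
Total = 172.6 + 24.37 = 197.0 kN/m.

197 kN/m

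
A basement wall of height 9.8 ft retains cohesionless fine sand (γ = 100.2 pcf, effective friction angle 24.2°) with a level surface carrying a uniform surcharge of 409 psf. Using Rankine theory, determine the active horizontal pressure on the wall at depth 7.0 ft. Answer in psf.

465 psf

K_a = (1 − sin φ)/(1 + sin φ) = 0.4185.
σ_v = γz + q = 100.2 × 7.0 + 409 = 1110 psf.
σ_h = K_a σ_v = 0.4185 × 1110 = 464.7 psf.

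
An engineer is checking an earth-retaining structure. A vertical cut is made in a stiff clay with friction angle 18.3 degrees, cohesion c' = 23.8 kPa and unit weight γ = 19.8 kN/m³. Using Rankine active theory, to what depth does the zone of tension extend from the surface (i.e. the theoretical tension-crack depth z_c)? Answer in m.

K_a = tan²(45° − 18.3°/2) = 0.5221; √K_a = 0.7226.
The active pressure is zero where K_a γ z = 2c√K_a, so z_c = 2c/(γ√K_a) = 2×23.8/(19.8×0.7226) = 3.327 m.

3.33 m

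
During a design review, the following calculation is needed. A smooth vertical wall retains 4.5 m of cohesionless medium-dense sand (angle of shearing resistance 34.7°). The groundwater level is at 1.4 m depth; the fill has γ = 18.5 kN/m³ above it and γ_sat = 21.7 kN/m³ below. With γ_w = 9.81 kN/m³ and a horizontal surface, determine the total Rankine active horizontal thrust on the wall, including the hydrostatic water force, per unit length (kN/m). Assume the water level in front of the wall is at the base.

89.8 kN/m

K_a = tan²(45° − φ/2) = 0.2745.
γ' = 21.7 − 9.81 = 11.89 kN/m³. Depth below WT = 3.1 m.
σ'_h at WT = K_a γ d_w = 7.109 kPa; at base = 7.109 + K_a γ' × 3.1 = 17.23 kPa.
P₁ (0–1.4 m) = ½×7.109×1.4 = 4.976. P₂ (1.4–4.5 m) = ½(7.109+17.23)×3.1 = 37.72.
P_w = ½ γ_w h₂² = 0.5×9.81×3.1² = 47.14. Total = 4.976+37.72+47.14 = 89.83 kN/m.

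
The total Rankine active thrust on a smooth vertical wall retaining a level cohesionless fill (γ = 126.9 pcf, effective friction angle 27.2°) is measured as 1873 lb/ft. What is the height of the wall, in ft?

8.90 ft

K_a = 0.3726. P_a = ½ K_a γ H² ⇒ H = √(2P_a/(K_a γ)).
H = √(2×1873/(0.3726×126.9)) = 8.901 ft.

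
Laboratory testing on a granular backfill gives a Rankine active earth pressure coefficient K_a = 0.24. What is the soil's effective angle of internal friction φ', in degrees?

K_a = tan²(45° − φ/2) ⇒ 45° − φ/2 = arctan(√0.24) = 26.10°.
φ = 2(45° − 26.10°) = 37.80°.

37.8°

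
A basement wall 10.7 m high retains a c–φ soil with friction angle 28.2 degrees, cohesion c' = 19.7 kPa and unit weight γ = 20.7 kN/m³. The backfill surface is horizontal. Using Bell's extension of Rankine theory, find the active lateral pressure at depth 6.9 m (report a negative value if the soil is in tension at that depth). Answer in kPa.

K_a = (1 − sin φ)/(1 + sin φ) = 0.3582.
σ_a = K_a γ z − 2c√K_a = 0.3582×20.7×6.9 − 2×19.7×0.5985 = 27.58 kPa.

27.6 kPa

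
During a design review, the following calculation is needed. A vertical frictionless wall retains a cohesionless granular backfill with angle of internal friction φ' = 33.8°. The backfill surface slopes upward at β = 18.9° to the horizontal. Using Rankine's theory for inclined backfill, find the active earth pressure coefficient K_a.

0.334

K_a = cos β · (cos β − √(cos²β − cos²φ)) / (cos β + √(cos²β − cos²φ)).
cos β = 0.9461, cos φ = 0.8310, √(cos²β − cos²φ) = 0.4523.
K_a = 0.9461 × (0.9461 − 0.4523)/(0.9461 + 0.4523) = 0.3341.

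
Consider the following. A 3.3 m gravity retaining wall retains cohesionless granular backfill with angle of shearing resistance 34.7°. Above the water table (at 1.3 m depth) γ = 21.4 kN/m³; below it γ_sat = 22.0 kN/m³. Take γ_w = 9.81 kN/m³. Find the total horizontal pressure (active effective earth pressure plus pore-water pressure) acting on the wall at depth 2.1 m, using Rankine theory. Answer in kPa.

K_a = (1 − sin φ)/(1 + sin φ) = 0.2745.
γ' = 22.0 − 9.81 = 12.19 kN/m³.
Effective vertical stress at 2.1 m: σ'_v = 21.4×1.3 + 12.19×0.800 = 37.57 kPa.
σ'_h = K_a σ'_v = 0.2745 × 37.57 = 10.31 kPa; u = γ_w × 0.800 = 7.848 kPa.
Total σ_h = 10.31 + 7.848 = 18.16 kPa.

18.2 kPa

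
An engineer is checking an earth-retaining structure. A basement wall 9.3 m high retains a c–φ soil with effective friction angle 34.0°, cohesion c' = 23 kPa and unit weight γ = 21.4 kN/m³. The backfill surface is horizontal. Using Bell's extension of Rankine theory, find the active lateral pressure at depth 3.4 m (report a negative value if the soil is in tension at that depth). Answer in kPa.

-3.89 kPa

K_a = (1 − sin φ)/(1 + sin φ) = 0.2827.
σ_a = K_a γ z − 2c√K_a = 0.2827×21.4×3.4 − 2×23×0.5317 = -3.888 kPa.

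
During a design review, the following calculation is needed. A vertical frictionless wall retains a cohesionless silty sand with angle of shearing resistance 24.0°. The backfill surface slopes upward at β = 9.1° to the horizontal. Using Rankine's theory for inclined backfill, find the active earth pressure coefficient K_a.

0.444

K_a = cos β · (cos β − √(cos²β − cos²φ)) / (cos β + √(cos²β − cos²φ)).
cos β = 0.9874, cos φ = 0.9135, √(cos²β − cos²φ) = 0.3747.
K_a = 0.9874 × (0.9874 − 0.3747)/(0.9874 + 0.3747) = 0.4441.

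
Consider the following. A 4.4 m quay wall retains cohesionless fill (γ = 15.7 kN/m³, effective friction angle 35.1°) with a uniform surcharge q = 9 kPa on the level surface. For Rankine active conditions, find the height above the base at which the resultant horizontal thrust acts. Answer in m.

1.62 m

K_a = 0.2698.
Triangular part P₁ = ½K_aγH² = 41.01 at H/3 = 1.467 m; rectangular part P₂ = K_a q H = 10.69 at H/2 = 2.200 m.
ȳ = (P₁·1.467 + P₂·2.200)/(P₁+P₂) = 1.618 m.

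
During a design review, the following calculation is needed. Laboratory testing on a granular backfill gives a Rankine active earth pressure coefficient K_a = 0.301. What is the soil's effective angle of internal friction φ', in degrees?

32.5°

K_a = tan²(45° − φ/2) ⇒ 45° − φ/2 = arctan(√0.301) = 28.75°.
φ = 2(45° − 28.75°) = 32.50°.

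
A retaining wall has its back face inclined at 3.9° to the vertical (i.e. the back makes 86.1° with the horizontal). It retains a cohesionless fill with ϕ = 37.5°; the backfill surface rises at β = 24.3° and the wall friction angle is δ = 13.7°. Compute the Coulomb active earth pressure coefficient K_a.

0.350

K_a = sin²(α+φ) / [sin²α · sin(α−δ) · (1 + √{sin(φ+δ)sin(φ−β) / (sin(α−δ)sin(α+β))})²].
With α = 86.1°, φ = 37.5°, δ = 13.7°, β = 24.3°: K_a = 0.3496.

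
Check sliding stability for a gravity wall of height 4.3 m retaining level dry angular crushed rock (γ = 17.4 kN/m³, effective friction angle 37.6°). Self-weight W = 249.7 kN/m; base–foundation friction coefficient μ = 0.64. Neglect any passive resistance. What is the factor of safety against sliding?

4.10

K_a = tan²(45° − 37.6°/2) = 0.2421.
P_a = ½K_aγH² = 0.5×0.2421×17.4×4.3² = 38.95 kN/m, acting at H/3 = 1.433 m above the base.
FS_sliding = μW / P_a = 0.64×249.7 / 38.95 = 4.103.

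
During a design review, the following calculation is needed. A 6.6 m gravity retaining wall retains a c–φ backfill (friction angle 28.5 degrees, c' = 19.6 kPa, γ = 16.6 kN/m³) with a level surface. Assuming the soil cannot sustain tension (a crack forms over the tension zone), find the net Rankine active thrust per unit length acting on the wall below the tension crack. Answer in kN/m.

20.3 kN/m

K_a = 0.3540; √K_a = 0.5949.
Tension-crack depth z_c = 2c/(γ√K_a) = 2×19.6/(16.6×0.5949) = 3.969 m.
σ_a at base = K_a γ H − 2c√K_a = 0.3540×16.6×6.6 − 2×19.6×0.5949 = 15.46 kPa.
P_a = ½ × 15.46 × (H − z_c) = 0.5×15.46×2.631 = 20.33 kN/m.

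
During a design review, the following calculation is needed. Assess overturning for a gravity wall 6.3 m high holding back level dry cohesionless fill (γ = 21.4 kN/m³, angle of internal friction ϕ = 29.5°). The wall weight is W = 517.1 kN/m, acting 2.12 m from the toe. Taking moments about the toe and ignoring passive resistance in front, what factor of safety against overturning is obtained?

K_a = tan²(45° − 29.5°/2) = 0.3401.
P_a = ½K_aγH² = 0.5×0.3401×21.4×6.3² = 144.4 kN/m, acting at H/3 = 2.100 m above the base.
Overturning moment M_o = P_a × H/3 = 144.4 × 2.100 = 303.3.
Resisting moment M_r = W × 2.12 = 517.1 × 2.12 = 1096.
FS_overturning = M_r/M_o = 1096/303.3 = 3.614.

3.61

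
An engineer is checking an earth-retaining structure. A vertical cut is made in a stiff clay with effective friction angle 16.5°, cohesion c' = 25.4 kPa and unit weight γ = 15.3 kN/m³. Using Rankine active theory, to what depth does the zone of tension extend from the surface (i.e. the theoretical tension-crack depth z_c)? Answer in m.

4.45 m

K_a = tan²(45° − 16.5°/2) = 0.5576; √K_a = 0.7467.
The active pressure is zero where K_a γ z = 2c√K_a, so z_c = 2c/(γ√K_a) = 2×25.4/(15.3×0.7467) = 4.446 m.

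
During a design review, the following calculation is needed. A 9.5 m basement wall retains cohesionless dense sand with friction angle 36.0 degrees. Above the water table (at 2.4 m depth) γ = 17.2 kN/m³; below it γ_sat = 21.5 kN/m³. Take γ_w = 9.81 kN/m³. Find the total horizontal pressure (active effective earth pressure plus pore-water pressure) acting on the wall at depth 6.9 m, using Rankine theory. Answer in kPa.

68.5 kPa

K_a = (1 − sin φ)/(1 + sin φ) = 0.2596.
γ' = 21.5 − 9.81 = 11.69 kN/m³.
Effective vertical stress at 6.9 m: σ'_v = 17.2×2.4 + 11.69×4.50 = 93.88 kPa.
σ'_h = K_a σ'_v = 0.2596 × 93.88 = 24.37 kPa; u = γ_w × 4.50 = 44.15 kPa.
Total σ_h = 24.37 + 44.15 = 68.52 kPa.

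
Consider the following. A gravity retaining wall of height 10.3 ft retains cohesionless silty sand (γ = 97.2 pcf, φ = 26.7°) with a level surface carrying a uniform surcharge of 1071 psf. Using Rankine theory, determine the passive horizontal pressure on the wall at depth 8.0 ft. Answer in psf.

4870 psf

K_p = (1 + sin φ)/(1 − sin φ) = 2.632.
σ_v = γz + q = 97.2 × 8.0 + 1071 = 1849 psf.
σ_h = K_p σ_v = 2.632 × 1849 = 4865 psf.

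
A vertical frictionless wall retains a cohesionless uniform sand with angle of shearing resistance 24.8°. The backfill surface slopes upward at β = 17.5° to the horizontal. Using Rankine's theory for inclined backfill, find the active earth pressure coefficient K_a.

K_a = cos β · (cos β − √(cos²β − cos²φ)) / (cos β + √(cos²β − cos²φ)).
cos β = 0.9537, cos φ = 0.9078, √(cos²β − cos²φ) = 0.2924.
K_a = 0.9537 × (0.9537 − 0.2924)/(0.9537 + 0.2924) = 0.5061.

0.506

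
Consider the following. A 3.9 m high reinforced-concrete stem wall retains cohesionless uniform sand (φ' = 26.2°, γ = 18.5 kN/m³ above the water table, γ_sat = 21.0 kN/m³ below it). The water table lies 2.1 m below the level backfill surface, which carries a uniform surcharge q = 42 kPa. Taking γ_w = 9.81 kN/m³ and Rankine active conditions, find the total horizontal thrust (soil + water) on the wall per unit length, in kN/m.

K_a = tan²(45° − φ/2) = 0.3874.
γ' = 21.0 − 9.81 = 11.19 kN/m³. h₂ = H − d_w = 1.8 m.
σ'_h: at surface K_a·q = 16.27; at WT K_a(q+γd_w) = 31.32; at base K_a(q+γd_w+γ'h₂) = 39.13 kPa.
P₁ = ½(16.27+31.32)×2.1 = 49.98; P₂ = ½(31.32+39.13)×1.8 = 63.41; P_w = ½γ_w h₂² = 15.89.
Total = 49.98+63.41+15.89 = 129.3 kN/m.

129 kN/m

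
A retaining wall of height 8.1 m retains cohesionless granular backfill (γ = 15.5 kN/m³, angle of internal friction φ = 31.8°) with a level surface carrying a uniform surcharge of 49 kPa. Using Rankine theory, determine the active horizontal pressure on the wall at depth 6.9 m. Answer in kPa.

K_a = (1 − sin φ)/(1 + sin φ) = 0.3098.
σ_v = γz + q = 15.5 × 6.9 + 49 = 155.9 kPa.
σ_h = K_a σ_v = 0.3098 × 155.9 = 48.31 kPa.

48.3 kPa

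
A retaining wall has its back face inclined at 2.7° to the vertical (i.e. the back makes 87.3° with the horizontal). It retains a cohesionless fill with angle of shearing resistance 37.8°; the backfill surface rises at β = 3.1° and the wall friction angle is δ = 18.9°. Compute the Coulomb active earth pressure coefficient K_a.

0.245

K_a = sin²(α+φ) / [sin²α · sin(α−δ) · (1 + √{sin(φ+δ)sin(φ−β) / (sin(α−δ)sin(α+β))})²].
With α = 87.3°, φ = 37.8°, δ = 18.9°, β = 3.1°: K_a = 0.2452.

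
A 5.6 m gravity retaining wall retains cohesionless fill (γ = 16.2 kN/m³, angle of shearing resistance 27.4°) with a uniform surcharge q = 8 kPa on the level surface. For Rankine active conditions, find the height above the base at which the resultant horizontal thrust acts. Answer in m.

2.01 m

K_a = 0.3697.
Triangular part P₁ = ½K_aγH² = 93.90 at H/3 = 1.867 m; rectangular part P₂ = K_a q H = 16.56 at H/2 = 2.800 m.
ȳ = (P₁·1.867 + P₂·2.800)/(P₁+P₂) = 2.007 m.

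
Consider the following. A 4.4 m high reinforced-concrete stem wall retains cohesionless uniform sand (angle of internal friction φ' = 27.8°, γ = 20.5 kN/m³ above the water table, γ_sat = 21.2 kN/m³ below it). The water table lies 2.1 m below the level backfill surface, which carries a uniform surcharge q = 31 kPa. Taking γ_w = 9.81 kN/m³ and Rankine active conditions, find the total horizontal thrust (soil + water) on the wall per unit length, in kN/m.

139 kN/m

K_a = tan²(45° − φ/2) = 0.3639.
γ' = 21.2 − 9.81 = 11.39 kN/m³. h₂ = H − d_w = 2.3 m.
σ'_h: at surface K_a·q = 11.28; at WT K_a(q+γd_w) = 26.95; at base K_a(q+γd_w+γ'h₂) = 36.48 kPa.
P₁ = ½(11.28+26.95)×2.1 = 40.14; P₂ = ½(26.95+36.48)×2.3 = 72.94; P_w = ½γ_w h₂² = 25.95.
Total = 40.14+72.94+25.95 = 139.0 kN/m.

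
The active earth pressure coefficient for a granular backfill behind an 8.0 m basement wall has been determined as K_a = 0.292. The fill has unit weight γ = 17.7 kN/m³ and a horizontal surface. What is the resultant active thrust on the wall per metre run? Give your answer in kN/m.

P = ½ K_a γ H² = 0.5 × 0.292 × 17.7 × 8.0² = 165.4 kN/m.

165 kN/m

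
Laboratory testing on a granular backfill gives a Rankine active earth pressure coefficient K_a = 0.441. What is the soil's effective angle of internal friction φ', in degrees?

22.8°

K_a = tan²(45° − φ/2) ⇒ 45° − φ/2 = arctan(√0.441) = 33.59°.
φ = 2(45° − 33.59°) = 22.83°.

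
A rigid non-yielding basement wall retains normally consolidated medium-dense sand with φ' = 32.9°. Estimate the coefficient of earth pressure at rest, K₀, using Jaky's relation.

K₀ = 1 − sin φ' = 1 − sin 32.9° = 0.4568.

0.457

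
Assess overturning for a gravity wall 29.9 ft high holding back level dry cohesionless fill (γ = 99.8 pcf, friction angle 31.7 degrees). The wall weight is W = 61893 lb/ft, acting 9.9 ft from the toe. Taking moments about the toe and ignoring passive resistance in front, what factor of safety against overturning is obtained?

K_a = tan²(45° − 31.7°/2) = 0.3111.
P_a = ½K_aγH² = 0.5×0.3111×99.8×29.9² = 13880 lb/ft, acting at H/3 = 9.967 ft above the base.
Overturning moment M_o = P_a × H/3 = 13880 × 9.967 = 138300.
Resisting moment M_r = W × 9.9 = 61893 × 9.9 = 612700.
FS_overturning = M_r/M_o = 612700/138300 = 4.430.

4.43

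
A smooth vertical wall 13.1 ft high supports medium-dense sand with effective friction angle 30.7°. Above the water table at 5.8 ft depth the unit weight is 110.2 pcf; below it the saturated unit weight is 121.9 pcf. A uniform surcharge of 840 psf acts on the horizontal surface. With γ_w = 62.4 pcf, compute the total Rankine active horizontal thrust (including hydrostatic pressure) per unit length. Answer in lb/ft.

7850 lb/ft

K_a = tan²(45° − φ/2) = 0.3240.
γ' = 121.9 − 62.4 = 59.50 pcf. h₂ = H − d_w = 7.3 ft.
σ'_h: at surface K_a·q = 272.2; at WT K_a(q+γd_w) = 479.3; at base K_a(q+γd_w+γ'h₂) = 620.0 psf.
P₁ = ½(272.2+479.3)×5.8 = 2179; P₂ = ½(479.3+620.0)×7.3 = 4013; P_w = ½γ_w h₂² = 1663.
Total = 2179+4013+1663 = 7854 lb/ft.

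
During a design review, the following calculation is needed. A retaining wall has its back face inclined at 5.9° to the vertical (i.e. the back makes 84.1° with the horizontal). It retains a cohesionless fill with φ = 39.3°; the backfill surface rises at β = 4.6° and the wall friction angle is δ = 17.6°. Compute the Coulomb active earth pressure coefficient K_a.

0.259

K_a = sin²(α+φ) / [sin²α · sin(α−δ) · (1 + √{sin(φ+δ)sin(φ−β) / (sin(α−δ)sin(α+β))})²].
With α = 84.1°, φ = 39.3°, δ = 17.6°, β = 4.6°: K_a = 0.2593.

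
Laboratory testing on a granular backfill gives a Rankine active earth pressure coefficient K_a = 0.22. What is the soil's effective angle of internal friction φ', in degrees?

K_a = tan²(45° − φ/2) ⇒ 45° − φ/2 = arctan(√0.22) = 25.13°.
φ = 2(45° − 25.13°) = 39.74°.

39.7°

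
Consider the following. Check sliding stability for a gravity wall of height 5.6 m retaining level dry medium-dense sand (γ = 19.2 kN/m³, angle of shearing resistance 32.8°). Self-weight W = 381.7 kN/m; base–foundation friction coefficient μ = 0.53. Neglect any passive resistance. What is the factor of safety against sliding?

K_a = tan²(45° − 32.8°/2) = 0.2973.
P_a = ½K_aγH² = 0.5×0.2973×19.2×5.6² = 89.49 kN/m, acting at H/3 = 1.867 m above the base.
FS_sliding = μW / P_a = 0.53×381.7 / 89.49 = 2.261.

2.26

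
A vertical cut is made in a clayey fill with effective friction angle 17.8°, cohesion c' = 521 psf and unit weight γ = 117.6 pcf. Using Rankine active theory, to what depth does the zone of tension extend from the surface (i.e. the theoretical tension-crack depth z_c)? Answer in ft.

12.2 ft

K_a = tan²(45° − 17.8°/2) = 0.5318; √K_a = 0.7292.
The active pressure is zero where K_a γ z = 2c√K_a, so z_c = 2c/(γ√K_a) = 2×521/(117.6×0.7292) = 12.15 ft.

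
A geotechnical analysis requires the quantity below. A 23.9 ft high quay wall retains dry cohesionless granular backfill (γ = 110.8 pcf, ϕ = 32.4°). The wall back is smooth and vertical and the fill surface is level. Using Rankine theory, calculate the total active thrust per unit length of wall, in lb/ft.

9560 lb/ft

K_a = tan²(45° − φ/2) = 0.3022.
P_a = ½ K_a γ H² = 0.5 × 0.3022 × 110.8 × 23.9² = 9564 lb/ft.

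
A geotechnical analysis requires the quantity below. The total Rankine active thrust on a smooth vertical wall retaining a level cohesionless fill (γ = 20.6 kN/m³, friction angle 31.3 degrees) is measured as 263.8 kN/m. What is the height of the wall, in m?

K_a = 0.3162. P_a = ½ K_a γ H² ⇒ H = √(2P_a/(K_a γ)).
H = √(2×263.8/(0.3162×20.6)) = 9.000 m.

9.00 m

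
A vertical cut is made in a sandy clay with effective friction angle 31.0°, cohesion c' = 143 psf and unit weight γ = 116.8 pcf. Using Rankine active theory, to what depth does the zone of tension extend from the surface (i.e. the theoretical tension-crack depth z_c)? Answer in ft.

K_a = tan²(45° − 31.0°/2) = 0.3201; √K_a = 0.5658.
The active pressure is zero where K_a γ z = 2c√K_a, so z_c = 2c/(γ√K_a) = 2×143/(116.8×0.5658) = 4.328 ft.

4.33 ft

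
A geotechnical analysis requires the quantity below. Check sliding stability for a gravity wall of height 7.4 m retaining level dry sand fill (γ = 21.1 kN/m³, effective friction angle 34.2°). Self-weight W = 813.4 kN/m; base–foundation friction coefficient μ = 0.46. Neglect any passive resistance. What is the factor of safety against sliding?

K_a = tan²(45° − 34.2°/2) = 0.2803.
P_a = ½K_aγH² = 0.5×0.2803×21.1×7.4² = 162.0 kN/m, acting at H/3 = 2.467 m above the base.
FS_sliding = μW / P_a = 0.46×813.4 / 162.0 = 2.310.

2.31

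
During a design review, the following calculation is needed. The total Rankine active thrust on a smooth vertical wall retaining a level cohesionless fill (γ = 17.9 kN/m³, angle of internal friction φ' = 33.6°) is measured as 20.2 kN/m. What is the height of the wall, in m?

K_a = 0.2875. P_a = ½ K_a γ H² ⇒ H = √(2P_a/(K_a γ)).
H = √(2×20.2/(0.2875×17.9)) = 2.802 m.

2.80 m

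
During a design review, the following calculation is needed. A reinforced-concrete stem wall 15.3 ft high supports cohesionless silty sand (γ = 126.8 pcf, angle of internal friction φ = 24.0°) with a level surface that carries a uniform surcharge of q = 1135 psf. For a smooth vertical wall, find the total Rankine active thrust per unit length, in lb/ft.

K_a = tan²(45° − φ/2) = 0.4217.
Soil triangle: ½ K_a γ H² = 0.5×0.4217×126.8×15.3² = 6259 lb/ft.
Surcharge rectangle: K_a q H = 0.4217×1135×15.3 = 7324 lb/ft.
Total = 6259 + 7324 = 13580 lb/ft.

13600 lb/ft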